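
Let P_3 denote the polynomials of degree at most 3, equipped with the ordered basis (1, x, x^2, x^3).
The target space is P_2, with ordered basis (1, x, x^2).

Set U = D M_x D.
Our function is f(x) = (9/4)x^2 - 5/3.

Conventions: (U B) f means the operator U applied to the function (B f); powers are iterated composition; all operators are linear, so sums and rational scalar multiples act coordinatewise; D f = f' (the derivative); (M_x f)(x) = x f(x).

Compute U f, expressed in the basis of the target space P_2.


g(x) = 9x

D f = (9/2)x
M_x D f = (9/2)x^2
D (M_x D) f = 9x


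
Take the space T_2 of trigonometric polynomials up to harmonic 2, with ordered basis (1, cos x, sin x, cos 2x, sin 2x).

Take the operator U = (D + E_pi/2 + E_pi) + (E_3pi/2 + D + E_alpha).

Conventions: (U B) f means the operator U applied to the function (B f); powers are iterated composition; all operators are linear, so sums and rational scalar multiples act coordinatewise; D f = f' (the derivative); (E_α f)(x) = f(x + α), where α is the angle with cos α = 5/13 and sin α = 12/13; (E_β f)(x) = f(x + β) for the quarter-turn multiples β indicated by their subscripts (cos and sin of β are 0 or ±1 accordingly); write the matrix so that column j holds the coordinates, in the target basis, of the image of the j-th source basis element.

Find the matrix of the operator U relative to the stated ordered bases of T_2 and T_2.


the matrix is [[4, 0, 0, 0, 0]; [0, -8/13, 38/13, 0, 0]; [0, -38/13, -8/13, 0, 0]; [0, 0, 0, -288/169, 796/169]; [0, 0, 0, -796/169, -288/169]] (rows listed top to bottom)

image of 1: 4
image of cos x: -(8/13)cos x - (38/13)sin x
image of sin x: (38/13)cos x - (8/13)sin x
image of cos 2x: -(288/169)cos 2x - (796/169)sin 2x
image of sin 2x: (796/169)cos 2x - (288/169)sin 2x
each image's coordinates form column j of the matrix


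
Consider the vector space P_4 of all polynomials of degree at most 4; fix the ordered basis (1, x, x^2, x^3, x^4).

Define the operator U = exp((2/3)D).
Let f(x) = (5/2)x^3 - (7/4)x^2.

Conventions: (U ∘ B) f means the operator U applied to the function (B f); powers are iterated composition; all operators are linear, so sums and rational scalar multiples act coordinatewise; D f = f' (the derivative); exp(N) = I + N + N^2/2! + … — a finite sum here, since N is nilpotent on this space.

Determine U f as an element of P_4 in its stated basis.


order-1 term: 5x^2 - (7/3)x
order-2 term: (10/3)x - 7/9
order-3 term: 20/27
the series for exp((2/3)D) f terminates at order 3
exp((2/3)D) f = (5/2)x^3 + (13/4)x^2 + x - 1/27

g(x) = (5/2)x^3 + (13/4)x^2 + x - 1/27


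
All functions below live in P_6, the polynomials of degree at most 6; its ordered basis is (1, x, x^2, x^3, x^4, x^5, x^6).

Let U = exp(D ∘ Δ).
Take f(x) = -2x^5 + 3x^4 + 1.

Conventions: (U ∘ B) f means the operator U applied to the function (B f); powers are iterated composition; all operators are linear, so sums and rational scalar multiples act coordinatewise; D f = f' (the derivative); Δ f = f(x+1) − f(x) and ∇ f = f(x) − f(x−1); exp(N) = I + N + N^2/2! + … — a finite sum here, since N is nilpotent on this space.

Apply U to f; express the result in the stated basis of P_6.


order-1 term: -40x^3 - 24x^2 - 4x + 2
order-2 term: -120x - 84
the series for exp(D ∘ Δ) f terminates at order 2
exp(D ∘ Δ) f = -2x^5 + 3x^4 - 40x^3 - 24x^2 - 124x - 81

g(x) = -2x^5 + 3x^4 - 40x^3 - 24x^2 - 124x - 81


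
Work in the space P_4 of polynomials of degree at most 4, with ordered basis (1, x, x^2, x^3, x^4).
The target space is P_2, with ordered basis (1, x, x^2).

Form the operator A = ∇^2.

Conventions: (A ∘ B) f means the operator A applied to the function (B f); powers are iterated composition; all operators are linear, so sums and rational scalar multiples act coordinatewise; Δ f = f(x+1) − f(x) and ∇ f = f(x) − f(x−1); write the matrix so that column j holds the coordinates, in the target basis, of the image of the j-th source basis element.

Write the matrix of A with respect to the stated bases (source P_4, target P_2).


the matrix is [[0, 0, 2, -6, 14]; [0, 0, 0, 6, -24]; [0, 0, 0, 0, 12]] (rows listed top to bottom)

image of 1: 0
image of x: 0
image of x^2: 2
image of x^3: 6x - 6
image of x^4: 12x^2 - 24x + 14
each image's coordinates form column j of the matrix


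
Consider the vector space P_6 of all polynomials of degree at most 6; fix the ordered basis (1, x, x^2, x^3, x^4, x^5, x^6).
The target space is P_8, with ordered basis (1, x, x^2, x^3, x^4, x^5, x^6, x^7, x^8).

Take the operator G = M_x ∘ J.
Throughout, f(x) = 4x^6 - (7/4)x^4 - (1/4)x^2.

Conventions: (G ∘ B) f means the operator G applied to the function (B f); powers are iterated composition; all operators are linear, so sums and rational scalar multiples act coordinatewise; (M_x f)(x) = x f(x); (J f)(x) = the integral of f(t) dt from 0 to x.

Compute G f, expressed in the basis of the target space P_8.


g(x) = (4/7)x^8 - (7/20)x^6 - (1/12)x^4

J f = (4/7)x^7 - (7/20)x^5 - (1/12)x^3
M_x J f = (4/7)x^8 - (7/20)x^6 - (1/12)x^4


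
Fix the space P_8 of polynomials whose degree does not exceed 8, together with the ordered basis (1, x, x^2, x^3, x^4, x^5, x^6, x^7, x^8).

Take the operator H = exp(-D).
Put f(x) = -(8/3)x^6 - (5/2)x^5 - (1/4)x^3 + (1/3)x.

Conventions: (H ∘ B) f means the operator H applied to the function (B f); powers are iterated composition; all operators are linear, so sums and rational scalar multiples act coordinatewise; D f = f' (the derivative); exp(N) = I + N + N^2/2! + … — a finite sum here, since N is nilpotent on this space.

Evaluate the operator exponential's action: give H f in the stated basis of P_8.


order-1 term: 16x^5 + (25/2)x^4 + (3/4)x^2 - 1/3
order-2 term: -40x^4 - 25x^3 - (3/4)x
order-3 term: (160/3)x^3 + 25x^2 + 1/4
order-4 term: -40x^2 - (25/2)x
order-5 term: 16x + 5/2
order-6 term: -8/3
the series for exp(-D) f terminates at order 6
exp(-D) f = -(8/3)x^6 + (27/2)x^5 - (55/2)x^4 + (337/12)x^3 - (57/4)x^2 + (37/12)x - 1/4

the result is g(x) = -(8/3)x^6 + (27/2)x^5 - (55/2)x^4 + (337/12)x^3 - (57/4)x^2 + (37/12)x - 1/4


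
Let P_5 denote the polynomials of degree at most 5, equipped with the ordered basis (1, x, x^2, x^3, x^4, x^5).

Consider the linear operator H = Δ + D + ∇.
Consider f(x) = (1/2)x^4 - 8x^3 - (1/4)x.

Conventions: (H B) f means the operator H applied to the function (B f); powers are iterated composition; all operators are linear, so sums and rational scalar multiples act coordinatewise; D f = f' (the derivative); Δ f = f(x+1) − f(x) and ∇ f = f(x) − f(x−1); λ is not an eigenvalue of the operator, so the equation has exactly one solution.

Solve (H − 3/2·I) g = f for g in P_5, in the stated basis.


the image equals g(x) = -(1/3)x^4 + (8/3)x^3 + 16x^2 + (1123/18)x + 385/3

write g with unknown coordinates in the stated basis and equate coefficients in (H − 3/2·I) g = f
solving from the highest basis element down gives g = -(1/3)x^4 + (8/3)x^3 + 16x^2 + (1123/18)x + 385/3
check: H g = -4x^3 + 24x^2 + (280/3)x + 385/2
so H g − 3/2·g = (1/2)x^4 - 8x^3 - (1/4)x = f ✓


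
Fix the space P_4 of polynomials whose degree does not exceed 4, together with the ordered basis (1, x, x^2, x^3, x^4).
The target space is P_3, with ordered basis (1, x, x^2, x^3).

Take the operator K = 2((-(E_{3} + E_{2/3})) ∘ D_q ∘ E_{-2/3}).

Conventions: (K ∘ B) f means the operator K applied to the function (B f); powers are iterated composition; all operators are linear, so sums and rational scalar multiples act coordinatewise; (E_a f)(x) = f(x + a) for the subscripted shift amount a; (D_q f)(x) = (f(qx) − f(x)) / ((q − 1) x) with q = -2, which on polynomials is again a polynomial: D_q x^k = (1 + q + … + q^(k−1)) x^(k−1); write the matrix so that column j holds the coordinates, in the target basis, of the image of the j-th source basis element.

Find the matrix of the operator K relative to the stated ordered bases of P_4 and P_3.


image of 1: 0
image of x: -4
image of x^2: 4x + 38/3
image of x^3: -12x^2 - 52x - 230/3
image of x^4: 20x^3 + 142x^2 + (1234/3)x + 12106/27
each image's coordinates form column j of the matrix

the matrix is [[0, -4, 38/3, -230/3, 12106/27]; [0, 0, 4, -52, 1234/3]; [0, 0, 0, -12, 142]; [0, 0, 0, 0, 20]] (rows listed top to bottom)


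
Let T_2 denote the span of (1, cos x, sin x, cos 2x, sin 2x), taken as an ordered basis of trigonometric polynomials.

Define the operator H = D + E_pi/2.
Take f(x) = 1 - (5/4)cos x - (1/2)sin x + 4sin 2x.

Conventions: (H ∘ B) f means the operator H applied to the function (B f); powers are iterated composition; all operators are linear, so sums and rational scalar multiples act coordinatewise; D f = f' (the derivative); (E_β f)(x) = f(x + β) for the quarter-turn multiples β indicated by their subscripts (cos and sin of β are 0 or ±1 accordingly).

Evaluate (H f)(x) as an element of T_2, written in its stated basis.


D f = -(1/2)cos x + (5/4)sin x + 8cos 2x
E_pi/2 f = 1 - (1/2)cos x + (5/4)sin x - 4sin 2x
(D + E_pi/2) f = 1 - cos x + (5/2)sin x + 8cos 2x - 4sin 2x

the image equals g(x) = 1 - cos x + (5/2)sin x + 8cos 2x - 4sin 2x


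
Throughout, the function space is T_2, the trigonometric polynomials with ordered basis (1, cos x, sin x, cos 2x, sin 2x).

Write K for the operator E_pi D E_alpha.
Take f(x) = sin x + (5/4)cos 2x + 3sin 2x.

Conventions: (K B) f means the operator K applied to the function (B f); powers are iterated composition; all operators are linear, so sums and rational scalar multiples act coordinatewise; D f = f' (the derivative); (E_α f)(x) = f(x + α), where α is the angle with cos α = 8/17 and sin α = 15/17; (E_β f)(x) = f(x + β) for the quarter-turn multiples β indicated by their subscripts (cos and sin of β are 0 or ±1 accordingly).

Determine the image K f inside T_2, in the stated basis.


g(x) = -(8/17)cos x + (15/17)sin x - (1566/289)cos 2x - (2075/578)sin 2x

E_alpha f = (15/17)cos x + (8/17)sin x + (2075/1156)cos 2x - (783/289)sin 2x
D E_alpha f = (8/17)cos x - (15/17)sin x - (1566/289)cos 2x - (2075/578)sin 2x
E_pi D E_alpha f = -(8/17)cos x + (15/17)sin x - (1566/289)cos 2x - (2075/578)sin 2x


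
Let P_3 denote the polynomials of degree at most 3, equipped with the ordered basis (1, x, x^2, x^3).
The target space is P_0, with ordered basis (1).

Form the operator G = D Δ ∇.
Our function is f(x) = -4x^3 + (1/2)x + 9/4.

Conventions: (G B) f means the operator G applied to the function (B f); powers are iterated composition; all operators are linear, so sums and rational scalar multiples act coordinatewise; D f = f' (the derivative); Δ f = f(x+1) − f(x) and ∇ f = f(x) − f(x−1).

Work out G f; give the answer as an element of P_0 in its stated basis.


the image equals g(x) = -24

∇ f = -12x^2 + 12x - 7/2
Δ ∇ f = -24x
D (Δ ∇) f = -24


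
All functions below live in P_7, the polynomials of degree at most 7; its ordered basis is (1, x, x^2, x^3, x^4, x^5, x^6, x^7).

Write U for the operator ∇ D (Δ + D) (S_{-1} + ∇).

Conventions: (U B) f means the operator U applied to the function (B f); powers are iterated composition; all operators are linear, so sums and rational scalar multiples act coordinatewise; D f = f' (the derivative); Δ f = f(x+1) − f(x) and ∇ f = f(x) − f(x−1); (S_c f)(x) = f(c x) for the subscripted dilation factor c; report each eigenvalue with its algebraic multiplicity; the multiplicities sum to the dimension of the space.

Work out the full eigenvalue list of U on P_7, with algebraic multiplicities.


λ = 0 (multiplicity 8)

image of 1: 0
image of x: 0
image of x^2: 0
image of x^3: -12
image of x^4: 48x + 36
image of x^5: -120x^2 + 300x - 210
image of x^6: 240x^3 + 540x^2 - 900x + 570
image of x^7: -420x^4 + 2100x^3 - 4410x^2 + 4410x - 1736
the matrix is upper triangular; its diagonal is (0, 0, 0, 0, 0, 0, 0, 0)
for a triangular matrix the eigenvalues are the diagonal entries, with algebraic multiplicity their repetition count


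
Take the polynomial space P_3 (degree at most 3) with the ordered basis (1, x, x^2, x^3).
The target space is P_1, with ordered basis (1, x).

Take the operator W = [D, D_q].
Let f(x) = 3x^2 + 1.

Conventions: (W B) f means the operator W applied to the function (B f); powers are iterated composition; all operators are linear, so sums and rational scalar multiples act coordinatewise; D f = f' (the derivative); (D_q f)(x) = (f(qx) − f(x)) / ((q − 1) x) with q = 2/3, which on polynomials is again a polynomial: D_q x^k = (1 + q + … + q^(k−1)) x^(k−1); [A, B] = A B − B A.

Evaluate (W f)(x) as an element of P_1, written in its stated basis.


D_q f = 5x
D D_q f = 5
D f = 6x
D_q D f = 6
[D, D_q] f = -1

the image equals g(x) = -1


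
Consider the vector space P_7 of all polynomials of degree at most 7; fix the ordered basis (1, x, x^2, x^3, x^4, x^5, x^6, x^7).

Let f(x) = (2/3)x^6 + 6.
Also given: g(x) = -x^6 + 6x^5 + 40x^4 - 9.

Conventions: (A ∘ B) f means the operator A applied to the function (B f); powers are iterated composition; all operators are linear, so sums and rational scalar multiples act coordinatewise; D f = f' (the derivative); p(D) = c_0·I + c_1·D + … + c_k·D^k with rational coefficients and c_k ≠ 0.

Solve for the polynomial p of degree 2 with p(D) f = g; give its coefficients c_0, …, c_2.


p(D) = -(3/2)·I + (3/2)·D + 2·D^2, i.e. c_0 = -3/2, c_1 = 3/2, c_2 = 2

D^0 f = (2/3)x^6 + 6
D^1 f = 4x^5
D^2 f = 20x^4
matching coefficients of g against c_0 f + c_1 Df + … from the top degree down determines the c_i
solution: c_0 = -3/2, c_1 = 3/2, c_2 = 2


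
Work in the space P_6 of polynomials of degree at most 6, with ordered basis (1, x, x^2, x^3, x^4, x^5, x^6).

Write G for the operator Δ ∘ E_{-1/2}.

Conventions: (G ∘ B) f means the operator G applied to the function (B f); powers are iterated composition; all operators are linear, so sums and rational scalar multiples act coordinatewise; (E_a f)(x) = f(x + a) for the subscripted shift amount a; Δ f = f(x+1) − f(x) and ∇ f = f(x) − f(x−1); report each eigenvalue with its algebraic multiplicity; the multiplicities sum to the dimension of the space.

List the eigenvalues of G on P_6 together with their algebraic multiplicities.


image of 1: 0
image of x: 1
image of x^2: 2x
image of x^3: 3x^2 + 1/4
image of x^4: 4x^3 + x
image of x^5: 5x^4 + (5/2)x^2 + 1/16
image of x^6: 6x^5 + 5x^3 + (3/8)x
the matrix is upper triangular; its diagonal is (0, 0, 0, 0, 0, 0, 0)
for a triangular matrix the eigenvalues are the diagonal entries, with algebraic multiplicity their repetition count

λ = 0 (multiplicity 7)


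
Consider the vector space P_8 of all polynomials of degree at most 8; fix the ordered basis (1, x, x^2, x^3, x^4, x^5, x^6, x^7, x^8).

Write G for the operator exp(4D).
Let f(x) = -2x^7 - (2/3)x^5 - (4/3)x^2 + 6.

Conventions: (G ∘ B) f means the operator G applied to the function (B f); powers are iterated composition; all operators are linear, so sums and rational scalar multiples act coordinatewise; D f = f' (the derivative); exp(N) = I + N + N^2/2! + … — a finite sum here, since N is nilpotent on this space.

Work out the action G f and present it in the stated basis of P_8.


the image equals g(x) = -2x^7 - 56x^6 - (2018/3)x^5 - (13480/3)x^4 - (54080/3)x^3 - 43436x^2 - 58208x - 33466

order-1 term: -56x^6 - (40/3)x^4 - (32/3)x
order-2 term: -672x^5 - (320/3)x^3 - 64/3
order-3 term: -4480x^4 - (1280/3)x^2
order-4 term: -17920x^3 - (2560/3)x
order-5 term: -43008x^2 - 2048/3
order-6 term: -57344x
order-7 term: -32768
the series for exp(4D) f terminates at order 7
exp(4D) f = -2x^7 - 56x^6 - (2018/3)x^5 - (13480/3)x^4 - (54080/3)x^3 - 43436x^2 - 58208x - 33466


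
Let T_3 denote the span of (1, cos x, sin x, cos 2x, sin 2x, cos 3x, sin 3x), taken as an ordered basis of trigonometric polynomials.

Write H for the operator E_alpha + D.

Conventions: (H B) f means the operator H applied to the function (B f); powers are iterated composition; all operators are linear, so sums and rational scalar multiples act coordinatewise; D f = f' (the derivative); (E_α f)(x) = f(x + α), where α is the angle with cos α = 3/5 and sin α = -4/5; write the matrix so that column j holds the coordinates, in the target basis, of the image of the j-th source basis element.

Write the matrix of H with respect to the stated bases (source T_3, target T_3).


image of 1: 1
image of cos x: (3/5)cos x - (1/5)sin x
image of sin x: (1/5)cos x + (3/5)sin x
image of cos 2x: -(7/25)cos 2x - (26/25)sin 2x
image of sin 2x: (26/25)cos 2x - (7/25)sin 2x
image of cos 3x: -(117/125)cos 3x - (331/125)sin 3x
image of sin 3x: (331/125)cos 3x - (117/125)sin 3x
each image's coordinates form column j of the matrix

the matrix is [[1, 0, 0, 0, 0, 0, 0]; [0, 3/5, 1/5, 0, 0, 0, 0]; [0, -1/5, 3/5, 0, 0, 0, 0]; [0, 0, 0, -7/25, 26/25, 0, 0]; [0, 0, 0, -26/25, -7/25, 0, 0]; [0, 0, 0, 0, 0, -117/125, 331/125]; [0, 0, 0, 0, 0, -331/125, -117/125]] (rows listed top to bottom)


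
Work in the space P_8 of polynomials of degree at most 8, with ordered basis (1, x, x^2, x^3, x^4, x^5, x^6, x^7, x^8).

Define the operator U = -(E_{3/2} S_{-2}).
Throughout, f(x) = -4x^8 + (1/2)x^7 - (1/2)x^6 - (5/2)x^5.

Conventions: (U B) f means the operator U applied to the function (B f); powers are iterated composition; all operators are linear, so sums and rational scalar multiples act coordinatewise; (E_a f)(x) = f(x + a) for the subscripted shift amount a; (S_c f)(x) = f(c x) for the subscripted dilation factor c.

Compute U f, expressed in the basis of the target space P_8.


S_{-2} f = -1024x^8 - 64x^7 - 32x^6 + 80x^5
E_{3/2} S_{-2} f = -1024x^8 - 12352x^7 - 65216x^6 - 196768x^5 - 370920x^4 - 447156x^3 - 336528x^2 - 144504x - 54189/2
(-(E_{3/2} S_{-2})) f = 1024x^8 + 12352x^7 + 65216x^6 + 196768x^5 + 370920x^4 + 447156x^3 + 336528x^2 + 144504x + 54189/2

the result is g(x) = 1024x^8 + 12352x^7 + 65216x^6 + 196768x^5 + 370920x^4 + 447156x^3 + 336528x^2 + 144504x + 54189/2


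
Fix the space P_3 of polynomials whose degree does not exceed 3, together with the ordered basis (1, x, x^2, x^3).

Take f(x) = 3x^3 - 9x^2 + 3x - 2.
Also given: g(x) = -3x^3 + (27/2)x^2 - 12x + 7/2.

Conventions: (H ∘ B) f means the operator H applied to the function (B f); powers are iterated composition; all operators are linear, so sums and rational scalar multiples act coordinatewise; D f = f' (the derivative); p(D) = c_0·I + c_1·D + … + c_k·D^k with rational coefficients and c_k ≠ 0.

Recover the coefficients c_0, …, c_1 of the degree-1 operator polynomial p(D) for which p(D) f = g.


D^0 f = 3x^3 - 9x^2 + 3x - 2
D^1 f = 9x^2 - 18x + 3
matching coefficients of g against c_0 f + c_1 Df + … from the top degree down determines the c_i
solution: c_0 = -1, c_1 = 1/2

c_0 = -1, c_1 = 1/2


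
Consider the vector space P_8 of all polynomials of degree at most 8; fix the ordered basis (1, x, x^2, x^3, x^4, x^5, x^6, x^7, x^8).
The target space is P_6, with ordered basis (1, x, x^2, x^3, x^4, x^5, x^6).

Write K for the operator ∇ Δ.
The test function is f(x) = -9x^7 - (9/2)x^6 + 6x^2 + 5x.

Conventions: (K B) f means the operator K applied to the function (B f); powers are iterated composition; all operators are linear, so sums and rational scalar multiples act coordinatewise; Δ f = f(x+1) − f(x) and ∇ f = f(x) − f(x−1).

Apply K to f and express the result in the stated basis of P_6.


the image equals g(x) = -378x^5 - 135x^4 - 630x^3 - 135x^2 - 126x + 3

Δ f = -63x^6 - 216x^5 - (765/2)x^4 - 405x^3 - (513/2)x^2 - 78x - 5/2
∇ Δ f = -378x^5 - 135x^4 - 630x^3 - 135x^2 - 126x + 3


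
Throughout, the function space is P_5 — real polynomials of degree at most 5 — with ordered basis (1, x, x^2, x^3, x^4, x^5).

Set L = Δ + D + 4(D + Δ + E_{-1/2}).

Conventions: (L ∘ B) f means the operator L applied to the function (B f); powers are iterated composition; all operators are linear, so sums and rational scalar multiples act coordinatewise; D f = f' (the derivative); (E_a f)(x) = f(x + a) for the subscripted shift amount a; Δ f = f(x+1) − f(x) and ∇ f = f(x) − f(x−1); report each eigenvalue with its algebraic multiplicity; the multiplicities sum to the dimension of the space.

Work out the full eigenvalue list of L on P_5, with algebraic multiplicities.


λ = 4 (multiplicity 6)

image of 1: 4
image of x: 4x + 8
image of x^2: 4x^2 + 16x + 6
image of x^3: 4x^3 + 24x^2 + 18x + 9/2
image of x^4: 4x^4 + 32x^3 + 36x^2 + 18x + 21/4
image of x^5: 4x^5 + 40x^4 + 60x^3 + 45x^2 + (105/4)x + 39/8
the matrix is upper triangular; its diagonal is (4, 4, 4, 4, 4, 4)
for a triangular matrix the eigenvalues are the diagonal entries, with algebraic multiplicity their repetition count


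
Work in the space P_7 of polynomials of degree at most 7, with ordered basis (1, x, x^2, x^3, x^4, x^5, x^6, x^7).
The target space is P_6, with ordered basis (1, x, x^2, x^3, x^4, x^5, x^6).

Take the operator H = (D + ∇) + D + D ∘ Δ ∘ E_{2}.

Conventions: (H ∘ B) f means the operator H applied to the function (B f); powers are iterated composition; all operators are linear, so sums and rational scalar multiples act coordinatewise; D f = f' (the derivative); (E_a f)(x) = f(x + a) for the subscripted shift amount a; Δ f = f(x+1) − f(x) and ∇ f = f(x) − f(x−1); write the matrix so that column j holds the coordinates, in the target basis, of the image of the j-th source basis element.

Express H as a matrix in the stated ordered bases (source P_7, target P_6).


image of 1: 0
image of x: 3
image of x^2: 6x + 1
image of x^3: 9x^2 + 3x + 16
image of x^4: 12x^3 + 6x^2 + 64x + 75
image of x^5: 15x^4 + 10x^3 + 160x^2 + 375x + 326
image of x^6: 18x^5 + 15x^4 + 320x^3 + 1125x^2 + 1956x + 1265
image of x^7: 21x^6 + 21x^5 + 560x^4 + 2625x^3 + 6846x^2 + 8855x + 4656
each image's coordinates form column j of the matrix

the matrix is [[0, 3, 1, 16, 75, 326, 1265, 4656]; [0, 0, 6, 3, 64, 375, 1956, 8855]; [0, 0, 0, 9, 6, 160, 1125, 6846]; [0, 0, 0, 0, 12, 10, 320, 2625]; [0, 0, 0, 0, 0, 15, 15, 560]; [0, 0, 0, 0, 0, 0, 18, 21]; [0, 0, 0, 0, 0, 0, 0, 21]] (rows listed top to bottom)


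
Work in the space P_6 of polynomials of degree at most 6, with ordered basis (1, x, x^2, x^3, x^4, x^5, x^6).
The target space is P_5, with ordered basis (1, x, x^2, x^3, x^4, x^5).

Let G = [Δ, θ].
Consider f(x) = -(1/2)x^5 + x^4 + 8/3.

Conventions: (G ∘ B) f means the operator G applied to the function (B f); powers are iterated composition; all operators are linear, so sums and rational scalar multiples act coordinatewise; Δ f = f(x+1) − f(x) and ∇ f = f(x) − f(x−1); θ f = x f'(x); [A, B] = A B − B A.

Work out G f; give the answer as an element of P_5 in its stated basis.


θ f = -(5/2)x^5 + 4x^4
Δ θ f = -(25/2)x^4 - 9x^3 - x^2 + (7/2)x + 3/2
Δ f = -(5/2)x^4 - x^3 + x^2 + (3/2)x + 1/2
θ Δ f = -10x^4 - 3x^3 + 2x^2 + (3/2)x
[Δ, θ] f = -(5/2)x^4 - 6x^3 - 3x^2 + 2x + 3/2

the image equals g(x) = -(5/2)x^4 - 6x^3 - 3x^2 + 2x + 3/2


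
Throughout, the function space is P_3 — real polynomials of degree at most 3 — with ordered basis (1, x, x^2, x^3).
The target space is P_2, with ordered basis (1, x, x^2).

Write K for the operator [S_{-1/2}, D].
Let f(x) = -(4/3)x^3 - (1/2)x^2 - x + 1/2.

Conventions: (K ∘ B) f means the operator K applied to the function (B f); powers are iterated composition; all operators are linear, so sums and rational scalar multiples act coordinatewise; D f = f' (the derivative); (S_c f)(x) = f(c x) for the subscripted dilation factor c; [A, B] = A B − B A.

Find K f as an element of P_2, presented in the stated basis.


the image equals g(x) = -(3/2)x^2 + (3/4)x - 3/2

D f = -4x^2 - x - 1
S_{-1/2} D f = -x^2 + (1/2)x - 1
S_{-1/2} f = (1/6)x^3 - (1/8)x^2 + (1/2)x + 1/2
D S_{-1/2} f = (1/2)x^2 - (1/4)x + 1/2
[S_{-1/2}, D] f = -(3/2)x^2 + (3/4)x - 3/2


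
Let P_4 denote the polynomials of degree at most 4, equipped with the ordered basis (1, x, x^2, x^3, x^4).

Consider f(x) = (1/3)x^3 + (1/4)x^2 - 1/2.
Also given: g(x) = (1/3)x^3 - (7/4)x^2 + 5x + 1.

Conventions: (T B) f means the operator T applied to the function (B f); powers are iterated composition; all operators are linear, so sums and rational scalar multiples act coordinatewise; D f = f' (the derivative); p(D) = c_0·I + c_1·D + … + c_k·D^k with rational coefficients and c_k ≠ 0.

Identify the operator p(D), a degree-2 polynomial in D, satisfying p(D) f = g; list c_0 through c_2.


c_0 = 1, c_1 = -2, c_2 = 3

D^0 f = (1/3)x^3 + (1/4)x^2 - 1/2
D^1 f = x^2 + (1/2)x
D^2 f = 2x + 1/2
matching coefficients of g against c_0 f + c_1 Df + … from the top degree down determines the c_i
solution: c_0 = 1, c_1 = -2, c_2 = 3


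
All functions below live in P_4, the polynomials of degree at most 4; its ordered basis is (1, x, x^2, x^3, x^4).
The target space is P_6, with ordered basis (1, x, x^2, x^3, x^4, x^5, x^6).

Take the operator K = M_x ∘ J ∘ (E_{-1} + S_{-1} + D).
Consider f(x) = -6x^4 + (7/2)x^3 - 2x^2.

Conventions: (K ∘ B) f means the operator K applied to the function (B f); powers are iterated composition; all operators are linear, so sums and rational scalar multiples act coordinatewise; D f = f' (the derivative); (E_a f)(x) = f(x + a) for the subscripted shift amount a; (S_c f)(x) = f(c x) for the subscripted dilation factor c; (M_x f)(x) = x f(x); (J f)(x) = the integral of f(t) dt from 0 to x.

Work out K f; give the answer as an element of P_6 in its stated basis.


the image equals g(x) = -(12/5)x^6 - (40/3)x^4 + (69/4)x^3 - (23/2)x^2

E_{-1} f = -6x^4 + (55/2)x^3 - (97/2)x^2 + (77/2)x - 23/2
S_{-1} f = -6x^4 - (7/2)x^3 - 2x^2
D f = -24x^3 + (21/2)x^2 - 4x
(E_{-1} + S_{-1} + D) f = -12x^4 - 40x^2 + (69/2)x - 23/2
J (E_{-1} + S_{-1} + D) f = -(12/5)x^5 - (40/3)x^3 + (69/4)x^2 - (23/2)x
M_x J (E_{-1} + S_{-1} + D) f = -(12/5)x^6 - (40/3)x^4 + (69/4)x^3 - (23/2)x^2


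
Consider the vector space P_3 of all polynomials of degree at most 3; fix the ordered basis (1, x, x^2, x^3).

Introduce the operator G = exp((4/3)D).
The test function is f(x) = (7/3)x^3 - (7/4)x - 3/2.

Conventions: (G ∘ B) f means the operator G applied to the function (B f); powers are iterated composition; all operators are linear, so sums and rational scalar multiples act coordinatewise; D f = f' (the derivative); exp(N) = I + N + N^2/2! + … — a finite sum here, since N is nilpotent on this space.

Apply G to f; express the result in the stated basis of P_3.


order-1 term: (28/3)x^2 - 7/3
order-2 term: (112/9)x
order-3 term: 448/81
the series for exp((4/3)D) f terminates at order 3
exp((4/3)D) f = (7/3)x^3 + (28/3)x^2 + (385/36)x + 275/162

g(x) = (7/3)x^3 + (28/3)x^2 + (385/36)x + 275/162


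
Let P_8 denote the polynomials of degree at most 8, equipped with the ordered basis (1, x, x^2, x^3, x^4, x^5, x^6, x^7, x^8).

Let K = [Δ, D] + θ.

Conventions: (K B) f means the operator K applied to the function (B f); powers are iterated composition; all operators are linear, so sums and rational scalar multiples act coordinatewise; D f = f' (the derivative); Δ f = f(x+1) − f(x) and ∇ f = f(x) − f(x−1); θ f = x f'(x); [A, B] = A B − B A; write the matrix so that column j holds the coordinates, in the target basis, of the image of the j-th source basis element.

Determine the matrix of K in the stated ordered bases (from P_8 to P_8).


image of 1: 0
image of x: x
image of x^2: 2x^2
image of x^3: 3x^3
image of x^4: 4x^4
image of x^5: 5x^5
image of x^6: 6x^6
image of x^7: 7x^7
image of x^8: 8x^8
each image's coordinates form column j of the matrix

the matrix is [[0, 0, 0, 0, 0, 0, 0, 0, 0]; [0, 1, 0, 0, 0, 0, 0, 0, 0]; [0, 0, 2, 0, 0, 0, 0, 0, 0]; [0, 0, 0, 3, 0, 0, 0, 0, 0]; [0, 0, 0, 0, 4, 0, 0, 0, 0]; [0, 0, 0, 0, 0, 5, 0, 0, 0]; [0, 0, 0, 0, 0, 0, 6, 0, 0]; [0, 0, 0, 0, 0, 0, 0, 7, 0]; [0, 0, 0, 0, 0, 0, 0, 0, 8]] (rows listed top to bottom)


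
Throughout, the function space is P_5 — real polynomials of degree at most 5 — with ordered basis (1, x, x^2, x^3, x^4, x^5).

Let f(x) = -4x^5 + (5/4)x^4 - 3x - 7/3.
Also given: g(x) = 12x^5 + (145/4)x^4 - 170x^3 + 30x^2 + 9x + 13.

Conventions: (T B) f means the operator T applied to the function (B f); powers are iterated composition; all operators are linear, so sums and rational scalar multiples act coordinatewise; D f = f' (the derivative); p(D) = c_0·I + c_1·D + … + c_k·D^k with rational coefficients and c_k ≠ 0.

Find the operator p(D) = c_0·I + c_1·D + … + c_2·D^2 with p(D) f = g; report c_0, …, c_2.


p(D) = -3·I − 2·D + 2·D^2, i.e. c_0 = -3, c_1 = -2, c_2 = 2

D^0 f = -4x^5 + (5/4)x^4 - 3x - 7/3
D^1 f = -20x^4 + 5x^3 - 3
D^2 f = -80x^3 + 15x^2
matching coefficients of g against c_0 f + c_1 Df + … from the top degree down determines the c_i
solution: c_0 = -3, c_1 = -2, c_2 = 2


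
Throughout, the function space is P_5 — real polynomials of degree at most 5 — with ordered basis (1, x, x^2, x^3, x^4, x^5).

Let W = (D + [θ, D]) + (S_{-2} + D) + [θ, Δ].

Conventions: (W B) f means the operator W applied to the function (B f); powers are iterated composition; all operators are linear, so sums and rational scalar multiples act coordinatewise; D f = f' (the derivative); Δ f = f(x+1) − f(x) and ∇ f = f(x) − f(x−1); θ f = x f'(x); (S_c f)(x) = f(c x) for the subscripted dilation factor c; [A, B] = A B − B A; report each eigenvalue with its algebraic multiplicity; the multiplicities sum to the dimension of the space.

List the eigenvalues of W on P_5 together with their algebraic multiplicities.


image of 1: 1
image of x: -2x
image of x^2: 4x^2 - 2
image of x^3: -8x^3 - 6x - 3
image of x^4: 16x^4 - 12x^2 - 12x - 4
image of x^5: -32x^5 - 20x^3 - 30x^2 - 20x - 5
the matrix is upper triangular; its diagonal is (1, -2, 4, -8, 16, -32)
for a triangular matrix the eigenvalues are the diagonal entries, with algebraic multiplicity their repetition count

λ = -32 (multiplicity 1), λ = -8 (multiplicity 1), λ = -2 (multiplicity 1), λ = 1 (multiplicity 1), λ = 4 (multiplicity 1), λ = 16 (multiplicity 1)


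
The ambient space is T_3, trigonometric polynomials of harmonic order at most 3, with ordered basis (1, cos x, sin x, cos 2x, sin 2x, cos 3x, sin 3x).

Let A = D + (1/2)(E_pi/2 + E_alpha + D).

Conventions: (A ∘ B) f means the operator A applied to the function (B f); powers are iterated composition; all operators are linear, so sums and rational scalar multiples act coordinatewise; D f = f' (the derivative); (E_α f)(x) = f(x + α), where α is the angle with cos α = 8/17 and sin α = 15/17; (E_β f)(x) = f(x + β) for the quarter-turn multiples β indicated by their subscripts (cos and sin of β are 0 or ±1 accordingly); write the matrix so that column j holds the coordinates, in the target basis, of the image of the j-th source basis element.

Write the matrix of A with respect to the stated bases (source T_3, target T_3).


image of 1: 1
image of cos x: (4/17)cos x - (83/34)sin x
image of sin x: (83/34)cos x + (4/17)sin x
image of cos 2x: -(225/289)cos 2x - (987/289)sin 2x
image of sin 2x: (987/289)cos 2x - (225/289)sin 2x
image of cos 3x: -(2444/4913)cos 3x - (38809/9826)sin 3x
image of sin 3x: (38809/9826)cos 3x - (2444/4913)sin 3x
each image's coordinates form column j of the matrix

the matrix is [[1, 0, 0, 0, 0, 0, 0]; [0, 4/17, 83/34, 0, 0, 0, 0]; [0, -83/34, 4/17, 0, 0, 0, 0]; [0, 0, 0, -225/289, 987/289, 0, 0]; [0, 0, 0, -987/289, -225/289, 0, 0]; [0, 0, 0, 0, 0, -2444/4913, 38809/9826]; [0, 0, 0, 0, 0, -38809/9826, -2444/4913]] (rows listed top to bottom)


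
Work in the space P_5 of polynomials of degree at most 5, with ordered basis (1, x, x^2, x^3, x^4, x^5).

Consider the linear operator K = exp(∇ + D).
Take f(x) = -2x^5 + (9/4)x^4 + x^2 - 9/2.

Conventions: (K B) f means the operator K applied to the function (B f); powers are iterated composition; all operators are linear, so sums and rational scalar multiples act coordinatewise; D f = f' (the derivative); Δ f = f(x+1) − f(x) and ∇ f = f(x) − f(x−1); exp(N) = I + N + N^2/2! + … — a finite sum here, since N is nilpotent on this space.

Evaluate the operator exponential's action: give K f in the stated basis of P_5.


order-1 term: -20x^4 + 38x^3 - (67/2)x^2 + 23x - 21/4
order-2 term: -80x^3 + 174x^2 - 164x + 275/4
order-3 term: -160x^2 + 312x - 194
order-4 term: -160x + 196
order-5 term: -64
the series for exp(∇ + D) f terminates at order 5
exp(∇ + D) f = -2x^5 - (71/4)x^4 - 42x^3 - (37/2)x^2 + 11x - 3

the image equals g(x) = -2x^5 - (71/4)x^4 - 42x^3 - (37/2)x^2 + 11x - 3


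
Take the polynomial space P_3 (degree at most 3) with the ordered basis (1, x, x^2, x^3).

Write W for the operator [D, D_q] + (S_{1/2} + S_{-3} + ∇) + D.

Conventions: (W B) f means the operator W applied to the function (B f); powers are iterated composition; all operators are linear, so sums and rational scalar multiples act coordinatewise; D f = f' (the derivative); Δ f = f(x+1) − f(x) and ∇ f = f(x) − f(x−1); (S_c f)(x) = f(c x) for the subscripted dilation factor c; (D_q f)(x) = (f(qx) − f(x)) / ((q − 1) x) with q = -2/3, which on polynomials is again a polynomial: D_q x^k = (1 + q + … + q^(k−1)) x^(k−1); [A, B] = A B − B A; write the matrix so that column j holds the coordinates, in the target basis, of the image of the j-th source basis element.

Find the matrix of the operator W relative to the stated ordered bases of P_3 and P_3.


the matrix is [[2, 2, -8/3, 1]; [0, -5/2, 4, -22/9]; [0, 0, 37/4, 6]; [0, 0, 0, -215/8]] (rows listed top to bottom)

image of 1: 2
image of x: -(5/2)x + 2
image of x^2: (37/4)x^2 + 4x - 8/3
image of x^3: -(215/8)x^3 + 6x^2 - (22/9)x + 1
each image's coordinates form column j of the matrix


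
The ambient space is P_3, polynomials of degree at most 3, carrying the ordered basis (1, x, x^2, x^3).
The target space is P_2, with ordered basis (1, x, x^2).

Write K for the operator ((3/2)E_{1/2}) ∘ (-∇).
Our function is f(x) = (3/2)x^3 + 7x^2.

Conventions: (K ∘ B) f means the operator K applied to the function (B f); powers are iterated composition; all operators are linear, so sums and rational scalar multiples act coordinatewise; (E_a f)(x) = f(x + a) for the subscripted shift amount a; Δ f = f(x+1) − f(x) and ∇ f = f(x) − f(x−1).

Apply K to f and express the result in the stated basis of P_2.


the image equals g(x) = -(27/4)x^2 - 21x - 9/16

∇ f = (9/2)x^2 + (19/2)x - 11/2
(-∇) f = -(9/2)x^2 - (19/2)x + 11/2
E_{1/2} (-∇) f = -(9/2)x^2 - 14x - 3/8
((3/2)E_{1/2}) (-∇) f = -(27/4)x^2 - 21x - 9/16


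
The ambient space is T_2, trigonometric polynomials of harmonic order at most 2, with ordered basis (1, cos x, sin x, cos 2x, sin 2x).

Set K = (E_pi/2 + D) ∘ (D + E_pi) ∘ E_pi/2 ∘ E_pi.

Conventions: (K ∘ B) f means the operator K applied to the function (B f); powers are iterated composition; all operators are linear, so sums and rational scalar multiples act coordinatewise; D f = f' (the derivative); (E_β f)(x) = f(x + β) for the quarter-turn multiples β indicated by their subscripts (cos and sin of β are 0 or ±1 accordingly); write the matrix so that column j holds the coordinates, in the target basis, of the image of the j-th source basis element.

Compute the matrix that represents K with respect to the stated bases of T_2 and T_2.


the matrix is [[1, 0, 0, 0, 0]; [0, -2, 2, 0, 0]; [0, -2, -2, 0, 0]; [0, 0, 0, 5, 0]; [0, 0, 0, 0, 5]] (rows listed top to bottom)

image of 1: 1
image of cos x: -2cos x - 2sin x
image of sin x: 2cos x - 2sin x
image of cos 2x: 5cos 2x
image of sin 2x: 5sin 2x
each image's coordinates form column j of the matrix


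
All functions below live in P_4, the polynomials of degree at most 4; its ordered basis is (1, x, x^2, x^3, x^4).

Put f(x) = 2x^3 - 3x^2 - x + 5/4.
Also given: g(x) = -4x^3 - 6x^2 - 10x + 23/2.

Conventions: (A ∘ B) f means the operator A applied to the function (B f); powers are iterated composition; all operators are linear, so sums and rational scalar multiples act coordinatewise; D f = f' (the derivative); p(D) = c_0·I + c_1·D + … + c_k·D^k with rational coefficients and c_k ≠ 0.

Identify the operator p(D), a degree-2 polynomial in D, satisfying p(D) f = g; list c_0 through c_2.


D^0 f = 2x^3 - 3x^2 - x + 5/4
D^1 f = 6x^2 - 6x - 1
D^2 f = 12x - 6
matching coefficients of g against c_0 f + c_1 Df + … from the top degree down determines the c_i
solution: c_0 = -2, c_1 = -2, c_2 = -2

p(D) = -2·I − 2·D − 2·D^2, i.e. c_0 = -2, c_1 = -2, c_2 = -2


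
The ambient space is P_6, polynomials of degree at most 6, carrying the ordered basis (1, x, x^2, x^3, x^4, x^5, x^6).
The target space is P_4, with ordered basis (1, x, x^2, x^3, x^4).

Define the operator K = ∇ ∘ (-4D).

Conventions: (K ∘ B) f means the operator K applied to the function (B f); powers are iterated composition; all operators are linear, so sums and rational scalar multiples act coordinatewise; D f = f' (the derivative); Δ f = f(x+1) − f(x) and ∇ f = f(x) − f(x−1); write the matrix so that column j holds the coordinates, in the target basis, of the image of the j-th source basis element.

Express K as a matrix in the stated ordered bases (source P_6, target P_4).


image of 1: 0
image of x: 0
image of x^2: -8
image of x^3: -24x + 12
image of x^4: -48x^2 + 48x - 16
image of x^5: -80x^3 + 120x^2 - 80x + 20
image of x^6: -120x^4 + 240x^3 - 240x^2 + 120x - 24
each image's coordinates form column j of the matrix

the matrix is [[0, 0, -8, 12, -16, 20, -24]; [0, 0, 0, -24, 48, -80, 120]; [0, 0, 0, 0, -48, 120, -240]; [0, 0, 0, 0, 0, -80, 240]; [0, 0, 0, 0, 0, 0, -120]] (rows listed top to bottom)


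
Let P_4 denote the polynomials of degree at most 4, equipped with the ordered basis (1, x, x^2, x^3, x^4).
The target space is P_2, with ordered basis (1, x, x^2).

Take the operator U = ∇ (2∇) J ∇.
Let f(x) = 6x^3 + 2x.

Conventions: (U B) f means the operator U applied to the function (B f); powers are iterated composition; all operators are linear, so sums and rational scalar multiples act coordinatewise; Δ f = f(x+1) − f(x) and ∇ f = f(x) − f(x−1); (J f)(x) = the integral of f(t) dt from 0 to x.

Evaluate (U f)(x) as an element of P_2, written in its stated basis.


∇ f = 18x^2 - 18x + 8
J ∇ f = 6x^3 - 9x^2 + 8x
∇ (J ∇) f = 18x^2 - 36x + 23
(2∇) (J ∇) f = 36x^2 - 72x + 46
∇ (2∇) (J ∇) f = 72x - 108

the result is g(x) = 72x - 108


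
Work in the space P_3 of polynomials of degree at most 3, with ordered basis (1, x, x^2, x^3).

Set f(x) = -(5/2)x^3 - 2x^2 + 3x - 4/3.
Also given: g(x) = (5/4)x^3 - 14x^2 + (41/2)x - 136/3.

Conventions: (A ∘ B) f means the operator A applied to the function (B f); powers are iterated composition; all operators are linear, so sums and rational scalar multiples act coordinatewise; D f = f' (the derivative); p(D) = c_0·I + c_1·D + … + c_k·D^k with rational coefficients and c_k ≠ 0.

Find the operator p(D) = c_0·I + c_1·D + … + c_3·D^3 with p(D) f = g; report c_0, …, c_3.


c_0 = -1/2, c_1 = 2, c_2 = -2, c_3 = 4

D^0 f = -(5/2)x^3 - 2x^2 + 3x - 4/3
D^1 f = -(15/2)x^2 - 4x + 3
D^2 f = -15x - 4
D^3 f = -15
matching coefficients of g against c_0 f + c_1 Df + … from the top degree down determines the c_i
solution: c_0 = -1/2, c_1 = 2, c_2 = -2, c_3 = 4


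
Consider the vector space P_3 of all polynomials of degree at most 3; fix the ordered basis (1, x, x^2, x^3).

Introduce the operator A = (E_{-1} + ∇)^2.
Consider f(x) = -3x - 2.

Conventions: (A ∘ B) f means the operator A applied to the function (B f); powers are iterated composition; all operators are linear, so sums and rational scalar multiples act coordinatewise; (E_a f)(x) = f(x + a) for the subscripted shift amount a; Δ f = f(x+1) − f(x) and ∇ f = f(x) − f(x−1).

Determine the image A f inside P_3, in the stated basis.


E_{-1} f = -3x + 1
∇ f = -3
(E_{-1} + ∇) f = -3x - 2
E_{-1} (E_{-1} + ∇) f = -3x + 1
∇ (E_{-1} + ∇) f = -3
(E_{-1} + ∇) (E_{-1} + ∇) f = -3x - 2

the image equals g(x) = -3x - 2


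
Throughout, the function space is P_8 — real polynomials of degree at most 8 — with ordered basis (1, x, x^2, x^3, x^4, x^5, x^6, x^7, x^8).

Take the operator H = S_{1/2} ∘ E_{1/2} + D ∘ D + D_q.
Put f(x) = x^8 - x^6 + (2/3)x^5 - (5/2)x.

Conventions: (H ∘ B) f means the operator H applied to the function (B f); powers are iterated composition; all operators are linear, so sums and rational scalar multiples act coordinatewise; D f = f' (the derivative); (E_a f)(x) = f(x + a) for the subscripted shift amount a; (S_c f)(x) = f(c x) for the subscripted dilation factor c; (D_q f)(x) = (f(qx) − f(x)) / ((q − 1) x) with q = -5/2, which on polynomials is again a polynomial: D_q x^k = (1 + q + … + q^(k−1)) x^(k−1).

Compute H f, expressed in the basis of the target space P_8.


E_{1/2} f = x^8 + 4x^7 + 6x^6 + (14/3)x^5 + (55/24)x^4 + (11/12)x^3 + (1/3)x^2 - (29/12)x - 953/768
S_{1/2} E_{1/2} f = (1/256)x^8 + (1/32)x^7 + (3/32)x^6 + (7/48)x^5 + (55/384)x^4 + (11/96)x^3 + (1/12)x^2 - (29/24)x - 953/768
D f = 8x^7 - 6x^5 + (10/3)x^4 - 5/2
D D f = 56x^6 - 30x^4 + (40/3)x^3
D_q f = -(55767/128)x^7 + (2223/32)x^5 + (451/24)x^4 - 5/2
(S_{1/2} ∘ E_{1/2} + D ∘ D + D_q) f = (1/256)x^8 - (55763/128)x^7 + (1795/32)x^6 + (6683/96)x^5 - (4249/384)x^4 + (1291/96)x^3 + (1/12)x^2 - (29/24)x - 2873/768

g(x) = (1/256)x^8 - (55763/128)x^7 + (1795/32)x^6 + (6683/96)x^5 - (4249/384)x^4 + (1291/96)x^3 + (1/12)x^2 - (29/24)x - 2873/768
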